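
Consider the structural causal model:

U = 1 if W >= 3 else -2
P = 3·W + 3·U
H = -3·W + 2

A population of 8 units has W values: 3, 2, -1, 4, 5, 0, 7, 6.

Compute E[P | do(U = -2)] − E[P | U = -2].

8.75

Every unit gets U=-2 under the intervention. P values become 3, 0, -9, 6, 9, -6, 15, 12; E[P|do(U=-2)] = 3.75.
Conditioning on U=-2 selects the 3 unit(s) with W ∈ {2, -1, 0}. Their P values: 0, -9, -6. Mean = -5.
Difference = 3.75 − (-5) = 8.75.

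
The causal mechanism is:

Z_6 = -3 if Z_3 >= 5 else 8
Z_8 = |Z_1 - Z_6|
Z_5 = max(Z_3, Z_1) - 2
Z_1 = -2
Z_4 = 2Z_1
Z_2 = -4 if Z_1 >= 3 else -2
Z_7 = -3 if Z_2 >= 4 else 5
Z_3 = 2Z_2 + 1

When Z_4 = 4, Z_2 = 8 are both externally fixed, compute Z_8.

1

The joint intervention fixes Z_4 = 4, Z_2 = 8, removing each variable's own equation.
Z_3 = 2Z_2 + 1  [with Z_2=8]  = 17
Z_6 = -3 if Z_3 >= 5 else 8  [with Z_3=17]  = -3
Z_8 = |Z_1 - Z_6|  [with Z_1=-2, Z_6=-3]  = 1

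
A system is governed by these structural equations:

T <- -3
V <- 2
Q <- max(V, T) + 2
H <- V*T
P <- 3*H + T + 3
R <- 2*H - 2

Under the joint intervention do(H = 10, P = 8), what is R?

18

The joint intervention fixes H = 10, P = 8, removing each variable's own equation.
R = 2*H - 2  [with H=10]  = 18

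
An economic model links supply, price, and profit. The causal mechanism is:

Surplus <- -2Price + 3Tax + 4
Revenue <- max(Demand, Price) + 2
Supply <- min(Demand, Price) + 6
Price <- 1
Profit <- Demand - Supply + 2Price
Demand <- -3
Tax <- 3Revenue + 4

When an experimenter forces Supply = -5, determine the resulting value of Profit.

The intervention breaks the incoming arrows to Supply: Supply <- min(Demand, Price) + 6 no longer applies, and Supply = -5.
Profit = Demand - Supply + 2Price  [with Demand=-3, Supply=-5, Price=1]  = 4

4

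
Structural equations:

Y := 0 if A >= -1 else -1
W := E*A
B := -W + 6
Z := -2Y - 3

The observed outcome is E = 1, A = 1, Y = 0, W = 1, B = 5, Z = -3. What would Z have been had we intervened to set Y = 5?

-13

The intervention breaks the incoming arrows to Y: Y := 0 if A >= -1 else -1 no longer applies, and Y = 5.
Z = -2Y - 3  [with Y=5]  = -13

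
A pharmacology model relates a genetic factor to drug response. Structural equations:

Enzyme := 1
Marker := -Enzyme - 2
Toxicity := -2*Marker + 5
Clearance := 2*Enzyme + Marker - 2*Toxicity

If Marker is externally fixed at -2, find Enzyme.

Under do(Marker=-2), the mechanism Marker := -Enzyme - 2 is discarded; Marker is fixed at -2.
Enzyme is not downstream of the intervention, so its value is determined by the original equations.

1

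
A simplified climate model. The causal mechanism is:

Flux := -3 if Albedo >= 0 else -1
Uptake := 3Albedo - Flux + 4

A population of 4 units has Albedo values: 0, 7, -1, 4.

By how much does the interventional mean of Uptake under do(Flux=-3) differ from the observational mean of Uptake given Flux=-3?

Under do(Flux=-3), Flux's equation is replaced by Flux=-3 for every unit. Per-unit Uptake: 7, 28, 4, 19. Mean = 14.5.
Conditioning on Flux=-3 selects the 3 unit(s) with Albedo ∈ {0, 7, 4}. Their Uptake values: 7, 28, 19. Mean = 18.
Difference = 14.5 − 18 = -3.5.

-3.5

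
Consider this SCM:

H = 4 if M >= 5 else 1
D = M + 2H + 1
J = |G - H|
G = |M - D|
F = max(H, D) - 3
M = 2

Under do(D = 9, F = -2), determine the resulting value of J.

6

Setting D = 9, F = -2 by intervention discards those variables' equations.
H = 4 if M >= 5 else 1  [with M=2]  = 1
G = |M - D|  [with M=2, D=9]  = 7
J = |G - H|  [with G=7, H=1]  = 6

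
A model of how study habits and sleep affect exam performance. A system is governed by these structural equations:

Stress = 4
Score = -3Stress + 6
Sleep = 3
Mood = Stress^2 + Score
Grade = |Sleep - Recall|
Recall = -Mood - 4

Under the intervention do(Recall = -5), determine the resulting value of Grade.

The intervention breaks the incoming arrows to Recall: Recall = -Mood - 4 no longer applies, and Recall = -5.
Grade = |Sleep - Recall|  [with Sleep=3, Recall=-5]  = 8

8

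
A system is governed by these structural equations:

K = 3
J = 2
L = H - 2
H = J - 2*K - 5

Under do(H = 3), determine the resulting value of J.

2

Under do(H=3), the mechanism H = J - 2*K - 5 is discarded; H is fixed at 3.
Since J is not a descendant of the intervened variable, it is unaffected.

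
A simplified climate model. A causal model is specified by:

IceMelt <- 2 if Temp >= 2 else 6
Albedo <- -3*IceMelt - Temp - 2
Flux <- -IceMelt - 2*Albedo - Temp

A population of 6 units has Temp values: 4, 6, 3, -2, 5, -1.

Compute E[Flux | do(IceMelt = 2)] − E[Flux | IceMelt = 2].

-2

The intervention sets IceMelt=2 in all 6 units regardless of Temp. Recomputing Flux per unit gives 18, 20, 17, 12, 19, 13; average 16.5.
Conditioning on IceMelt=2 selects the 4 unit(s) with Temp ∈ {4, 6, 3, 5}. Their Flux values: 18, 20, 17, 19. Mean = 18.5.
Difference = 16.5 − 18.5 = -2.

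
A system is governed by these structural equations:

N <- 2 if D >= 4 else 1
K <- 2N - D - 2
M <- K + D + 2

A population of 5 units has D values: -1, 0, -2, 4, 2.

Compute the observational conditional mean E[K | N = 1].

0.25

Observing N=1 restricts to units where N's equation naturally yields 1: D ∈ {-1, 0, -2, 2}. In that subpopulation K = 1, 0, 2, -2, mean 0.25.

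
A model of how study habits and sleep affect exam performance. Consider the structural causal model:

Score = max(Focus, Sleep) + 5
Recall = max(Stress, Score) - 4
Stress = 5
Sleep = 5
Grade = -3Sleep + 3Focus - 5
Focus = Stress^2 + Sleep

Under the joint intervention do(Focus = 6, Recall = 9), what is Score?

The joint intervention fixes Focus = 6, Recall = 9, removing each variable's own equation.
Score = max(Focus, Sleep) + 5  [with Focus=6, Sleep=5]  = 11

11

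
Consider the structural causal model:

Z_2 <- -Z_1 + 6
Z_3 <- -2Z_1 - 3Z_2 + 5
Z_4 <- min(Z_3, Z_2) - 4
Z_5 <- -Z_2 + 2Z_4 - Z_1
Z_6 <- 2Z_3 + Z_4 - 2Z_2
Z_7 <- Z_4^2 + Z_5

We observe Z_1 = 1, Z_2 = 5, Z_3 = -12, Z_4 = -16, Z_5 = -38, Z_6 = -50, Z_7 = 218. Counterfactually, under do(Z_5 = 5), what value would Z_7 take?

Under do(Z_5=5), the mechanism Z_5 <- -Z_2 + 2Z_4 - Z_1 is discarded; Z_5 is fixed at 5.
Z_2 = -Z_1 + 6  [with Z_1=1]  = 5
Z_3 = -2Z_1 - 3Z_2 + 5  [with Z_1=1, Z_2=5]  = -12
Z_4 = min(Z_3, Z_2) - 4  [with Z_3=-12, Z_2=5]  = -16
Z_7 = Z_4^2 + Z_5  [with Z_4=-16, Z_5=5]  = 261

261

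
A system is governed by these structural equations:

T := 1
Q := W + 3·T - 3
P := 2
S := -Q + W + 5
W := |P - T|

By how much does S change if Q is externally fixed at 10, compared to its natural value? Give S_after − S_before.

Intervening sets Q = 10 and removes its equation (Q := W + 3·T - 3).
W = |P - T|  [with P=2, T=1]  = 1
S = -Q + W + 5  [with Q=10, W=1]  = -4
Without intervention: W = |P - T|  [with P=2, T=1]  = 1; Q = W + 3·T - 3  [with W=1, T=1]  = 1; S = -Q + W + 5  [with Q=1, W=1]  = 5.
Change = -4 − 5 = -9.

-9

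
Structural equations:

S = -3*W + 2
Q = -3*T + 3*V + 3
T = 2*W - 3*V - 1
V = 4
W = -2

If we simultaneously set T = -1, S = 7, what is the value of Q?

Setting T = -1, S = 7 by intervention discards those variables' equations.
Q = -3*T + 3*V + 3  [with T=-1, V=4]  = 18

18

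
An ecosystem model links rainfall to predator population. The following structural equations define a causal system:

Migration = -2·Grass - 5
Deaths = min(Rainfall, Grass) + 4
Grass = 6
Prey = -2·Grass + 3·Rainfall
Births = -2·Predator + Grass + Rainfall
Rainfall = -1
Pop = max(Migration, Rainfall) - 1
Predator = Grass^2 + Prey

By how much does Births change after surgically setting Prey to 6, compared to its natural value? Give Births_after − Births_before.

do(Prey=6) replaces the equation Prey = -2·Grass + 3·Rainfall with the constant Prey = 6.
Predator = Grass^2 + Prey  [with Grass=6, Prey=6]  = 42
Births = -2·Predator + Grass + Rainfall  [with Predator=42, Grass=6, Rainfall=-1]  = -79
Without intervention: Prey = -2·Grass + 3·Rainfall  [with Grass=6, Rainfall=-1]  = -15; Predator = Grass^2 + Prey  [with Grass=6, Prey=-15]  = 21; Births = -2·Predator + Grass + Rainfall  [with Predator=21, Grass=6, Rainfall=-1]  = -37.
Change = -79 − (-37) = -42.

-42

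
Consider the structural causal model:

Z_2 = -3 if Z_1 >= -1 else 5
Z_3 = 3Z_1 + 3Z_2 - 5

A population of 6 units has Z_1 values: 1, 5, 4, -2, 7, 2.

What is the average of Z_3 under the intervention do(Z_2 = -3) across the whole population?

-5.5

Every unit gets Z_2=-3 under the intervention. Z_3 values become -11, 1, -2, -20, 7, -8; E[Z_3|do(Z_2=-3)] = -5.5.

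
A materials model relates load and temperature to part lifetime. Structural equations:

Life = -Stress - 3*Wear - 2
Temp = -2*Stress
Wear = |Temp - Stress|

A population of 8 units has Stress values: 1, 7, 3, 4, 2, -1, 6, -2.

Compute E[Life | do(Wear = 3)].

-13.5

Every unit gets Wear=3 under the intervention. Life values become -12, -18, -14, -15, -13, -10, -17, -9; E[Life|do(Wear=3)] = -13.5.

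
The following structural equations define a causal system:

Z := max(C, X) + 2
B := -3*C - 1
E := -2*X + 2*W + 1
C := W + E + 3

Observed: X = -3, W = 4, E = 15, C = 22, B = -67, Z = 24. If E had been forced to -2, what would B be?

do(E=-2) replaces the equation E := -2*X + 2*W + 1 with the constant E = -2.
C = W + E + 3  [with W=4, E=-2]  = 5
B = -3*C - 1  [with C=5]  = -16

-16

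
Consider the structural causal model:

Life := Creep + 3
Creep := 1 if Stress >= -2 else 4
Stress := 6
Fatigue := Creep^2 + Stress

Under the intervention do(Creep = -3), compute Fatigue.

15

The intervention breaks the incoming arrows to Creep: Creep := 1 if Stress >= -2 else 4 no longer applies, and Creep = -3.
Fatigue = Creep^2 + Stress  [with Creep=-3, Stress=6]  = 15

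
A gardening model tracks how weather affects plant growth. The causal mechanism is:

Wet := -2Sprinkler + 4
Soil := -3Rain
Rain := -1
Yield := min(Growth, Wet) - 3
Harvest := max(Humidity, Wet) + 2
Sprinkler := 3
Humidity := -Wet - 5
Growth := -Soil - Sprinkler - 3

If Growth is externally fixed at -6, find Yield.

-9

Under do(Growth=-6), the mechanism Growth := -Soil - Sprinkler - 3 is discarded; Growth is fixed at -6.
Wet = -2Sprinkler + 4  [with Sprinkler=3]  = -2
Yield = min(Growth, Wet) - 3  [with Growth=-6, Wet=-2]  = -9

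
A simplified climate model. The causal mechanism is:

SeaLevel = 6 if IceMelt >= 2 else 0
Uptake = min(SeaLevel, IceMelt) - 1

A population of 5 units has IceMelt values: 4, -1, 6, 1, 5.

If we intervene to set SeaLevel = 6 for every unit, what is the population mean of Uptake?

Every unit gets SeaLevel=6 under the intervention. Uptake values become 3, -2, 5, 0, 4; E[Uptake|do(SeaLevel=6)] = 2.

2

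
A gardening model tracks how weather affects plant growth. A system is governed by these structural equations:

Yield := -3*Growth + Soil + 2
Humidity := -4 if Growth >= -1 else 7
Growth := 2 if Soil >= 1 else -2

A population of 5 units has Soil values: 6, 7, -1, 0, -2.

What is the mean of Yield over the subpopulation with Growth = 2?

2.5

E[Yield|Growth=2] averages over only the 2 units with Growth=2 (Soil = 6, 7): Yield = 2, 3, mean 2.5.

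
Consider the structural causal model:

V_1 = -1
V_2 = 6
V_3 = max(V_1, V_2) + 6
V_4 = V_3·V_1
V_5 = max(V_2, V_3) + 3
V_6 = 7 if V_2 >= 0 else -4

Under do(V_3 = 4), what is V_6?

The intervention breaks the incoming arrows to V_3: V_3 = max(V_1, V_2) + 6 no longer applies, and V_3 = 4.
No directed path runs from V_3 to V_6, so V_6 keeps its natural value.
V_6 = 7 if V_2 >= 0 else -4  [with V_2=6]  = 7

7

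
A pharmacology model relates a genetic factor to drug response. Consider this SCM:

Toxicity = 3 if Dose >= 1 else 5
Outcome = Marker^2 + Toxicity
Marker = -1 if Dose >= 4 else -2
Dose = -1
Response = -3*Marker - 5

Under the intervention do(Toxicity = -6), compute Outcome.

-2

Intervening sets Toxicity = -6 and removes its equation (Toxicity = 3 if Dose >= 1 else 5).
Marker = -1 if Dose >= 4 else -2  [with Dose=-1]  = -2
Outcome = Marker^2 + Toxicity  [with Marker=-2, Toxicity=-6]  = -2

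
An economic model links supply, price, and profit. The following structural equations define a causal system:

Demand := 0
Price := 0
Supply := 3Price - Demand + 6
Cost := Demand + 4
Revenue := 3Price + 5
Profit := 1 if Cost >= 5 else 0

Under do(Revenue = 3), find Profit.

0

The intervention breaks the incoming arrows to Revenue: Revenue := 3Price + 5 no longer applies, and Revenue = 3.
Since Profit is not a descendant of the intervened variable, it is unaffected.
Cost = Demand + 4  [with Demand=0]  = 4
Profit = 1 if Cost >= 5 else 0  [with Cost=4]  = 0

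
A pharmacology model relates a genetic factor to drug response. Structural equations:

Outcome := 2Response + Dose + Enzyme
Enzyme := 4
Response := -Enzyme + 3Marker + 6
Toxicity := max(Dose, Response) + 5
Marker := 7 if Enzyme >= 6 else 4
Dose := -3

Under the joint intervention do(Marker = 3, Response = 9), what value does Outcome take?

19

Setting Marker = 3, Response = 9 by intervention discards those variables' equations.
Outcome = 2Response + Dose + Enzyme  [with Response=9, Dose=-3, Enzyme=4]  = 19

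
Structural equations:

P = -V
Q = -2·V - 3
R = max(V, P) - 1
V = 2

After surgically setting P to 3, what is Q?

-7

The intervention breaks the incoming arrows to P: P = -V no longer applies, and P = 3.
Since Q is not a descendant of the intervened variable, it is unaffected.
Q = -2·V - 3  [with V=2]  = -7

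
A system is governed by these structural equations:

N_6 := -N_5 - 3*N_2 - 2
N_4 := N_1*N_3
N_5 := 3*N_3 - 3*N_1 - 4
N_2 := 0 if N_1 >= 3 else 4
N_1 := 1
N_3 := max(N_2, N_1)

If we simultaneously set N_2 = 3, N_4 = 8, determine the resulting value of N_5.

Setting N_2 = 3, N_4 = 8 by intervention discards those variables' equations.
N_3 = max(N_2, N_1)  [with N_2=3, N_1=1]  = 3
N_5 = 3*N_3 - 3*N_1 - 4  [with N_3=3, N_1=1]  = 2

2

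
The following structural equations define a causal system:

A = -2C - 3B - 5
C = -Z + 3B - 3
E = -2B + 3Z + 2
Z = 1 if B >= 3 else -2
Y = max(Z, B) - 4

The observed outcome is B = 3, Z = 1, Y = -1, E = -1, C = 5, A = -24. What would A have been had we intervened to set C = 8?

The intervention breaks the incoming arrows to C: C = -Z + 3B - 3 no longer applies, and C = 8.
A = -2C - 3B - 5  [with C=8, B=3]  = -30

-30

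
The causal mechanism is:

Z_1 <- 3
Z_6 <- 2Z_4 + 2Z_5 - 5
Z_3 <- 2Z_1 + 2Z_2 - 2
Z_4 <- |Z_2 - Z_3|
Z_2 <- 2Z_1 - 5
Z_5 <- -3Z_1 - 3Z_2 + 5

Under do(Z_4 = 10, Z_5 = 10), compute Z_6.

35

The joint intervention fixes Z_4 = 10, Z_5 = 10, removing each variable's own equation.
Z_6 = 2Z_4 + 2Z_5 - 5  [with Z_4=10, Z_5=10]  = 35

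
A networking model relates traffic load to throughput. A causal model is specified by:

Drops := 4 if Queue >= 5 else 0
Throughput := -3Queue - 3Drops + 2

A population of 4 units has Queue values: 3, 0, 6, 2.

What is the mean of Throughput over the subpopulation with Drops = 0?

-3

E[Throughput|Drops=0] averages over only the 3 units with Drops=0 (Queue = 3, 0, 2): Throughput = -7, 2, -4, mean -3.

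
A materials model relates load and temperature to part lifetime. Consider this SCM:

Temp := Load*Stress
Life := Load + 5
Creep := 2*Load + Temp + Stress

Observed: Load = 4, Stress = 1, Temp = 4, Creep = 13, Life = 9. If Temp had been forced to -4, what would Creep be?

The intervention breaks the incoming arrows to Temp: Temp := Load*Stress no longer applies, and Temp = -4.
Creep = 2*Load + Temp + Stress  [with Load=4, Temp=-4, Stress=1]  = 5

5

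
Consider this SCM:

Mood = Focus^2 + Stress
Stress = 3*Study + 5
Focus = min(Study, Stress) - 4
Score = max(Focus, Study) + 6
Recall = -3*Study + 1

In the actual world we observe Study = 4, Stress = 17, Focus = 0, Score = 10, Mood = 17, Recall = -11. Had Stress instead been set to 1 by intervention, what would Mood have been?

do(Stress=1) replaces the equation Stress = 3*Study + 5 with the constant Stress = 1.
Focus = min(Study, Stress) - 4  [with Study=4, Stress=1]  = -3
Mood = Focus^2 + Stress  [with Focus=-3, Stress=1]  = 10

10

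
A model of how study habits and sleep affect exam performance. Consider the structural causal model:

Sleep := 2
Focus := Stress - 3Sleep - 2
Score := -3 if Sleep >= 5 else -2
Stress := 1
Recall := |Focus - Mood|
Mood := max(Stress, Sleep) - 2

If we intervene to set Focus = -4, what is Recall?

The intervention breaks the incoming arrows to Focus: Focus := Stress - 3Sleep - 2 no longer applies, and Focus = -4.
Mood = max(Stress, Sleep) - 2  [with Stress=1, Sleep=2]  = 0
Recall = |Focus - Mood|  [with Focus=-4, Mood=0]  = 4

4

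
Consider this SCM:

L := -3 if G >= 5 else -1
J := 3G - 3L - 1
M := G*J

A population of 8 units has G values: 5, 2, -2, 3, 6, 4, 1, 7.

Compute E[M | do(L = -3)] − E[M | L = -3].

-78

The intervention sets L=-3 in all 8 units regardless of G. Recomputing M per unit gives 115, 28, -4, 51, 156, 80, 11, 203; average 80.
E[M|L=-3] averages over only the 3 units with L=-3 (G = 5, 6, 7): M = 115, 156, 203, mean 158.
Difference = 80 − 158 = -78.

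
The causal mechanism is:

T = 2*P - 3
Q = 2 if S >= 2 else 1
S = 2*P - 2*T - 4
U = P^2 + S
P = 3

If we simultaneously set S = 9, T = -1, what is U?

Setting S = 9, T = -1 by intervention discards those variables' equations.
U = P^2 + S  [with P=3, S=9]  = 18

18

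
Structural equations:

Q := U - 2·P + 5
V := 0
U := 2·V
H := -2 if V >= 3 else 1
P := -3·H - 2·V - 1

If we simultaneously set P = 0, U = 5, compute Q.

10

The joint intervention fixes P = 0, U = 5, removing each variable's own equation.
Q = U - 2·P + 5  [with U=5, P=0]  = 10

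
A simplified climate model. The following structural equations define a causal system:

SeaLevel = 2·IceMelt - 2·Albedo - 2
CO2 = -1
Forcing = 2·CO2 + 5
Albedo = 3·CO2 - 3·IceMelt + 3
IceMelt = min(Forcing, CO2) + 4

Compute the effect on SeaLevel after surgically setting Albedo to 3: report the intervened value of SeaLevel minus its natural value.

Intervening sets Albedo = 3 and removes its equation (Albedo = 3·CO2 - 3·IceMelt + 3).
Forcing = 2·CO2 + 5  [with CO2=-1]  = 3
IceMelt = min(Forcing, CO2) + 4  [with Forcing=3, CO2=-1]  = 3
SeaLevel = 2·IceMelt - 2·Albedo - 2  [with IceMelt=3, Albedo=3]  = -2
Without intervention: Forcing = 2·CO2 + 5  [with CO2=-1]  = 3; IceMelt = min(Forcing, CO2) + 4  [with Forcing=3, CO2=-1]  = 3; Albedo = 3·CO2 - 3·IceMelt + 3  [with CO2=-1, IceMelt=3]  = -9; SeaLevel = 2·IceMelt - 2·Albedo - 2  [with IceMelt=3, Albedo=-9]  = 22.
Change = -2 − 22 = -24.

-24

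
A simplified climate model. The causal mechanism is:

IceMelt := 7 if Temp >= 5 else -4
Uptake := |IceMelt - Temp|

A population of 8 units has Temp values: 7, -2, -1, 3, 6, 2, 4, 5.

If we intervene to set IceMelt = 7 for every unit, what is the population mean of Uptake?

The intervention sets IceMelt=7 in all 8 units regardless of Temp. Recomputing Uptake per unit gives 0, 9, 8, 4, 1, 5, 3, 2; average 4.

4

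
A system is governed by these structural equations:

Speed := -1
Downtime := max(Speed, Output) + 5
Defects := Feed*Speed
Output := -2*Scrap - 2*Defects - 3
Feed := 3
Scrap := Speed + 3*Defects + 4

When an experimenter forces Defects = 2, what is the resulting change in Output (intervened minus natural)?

do(Defects=2) replaces the equation Defects := Feed*Speed with the constant Defects = 2.
Scrap = Speed + 3*Defects + 4  [with Speed=-1, Defects=2]  = 9
Output = -2*Scrap - 2*Defects - 3  [with Scrap=9, Defects=2]  = -25
Without intervention: Defects = Feed*Speed  [with Feed=3, Speed=-1]  = -3; Scrap = Speed + 3*Defects + 4  [with Speed=-1, Defects=-3]  = -6; Output = -2*Scrap - 2*Defects - 3  [with Scrap=-6, Defects=-3]  = 15.
Change = -25 − 15 = -40.

-40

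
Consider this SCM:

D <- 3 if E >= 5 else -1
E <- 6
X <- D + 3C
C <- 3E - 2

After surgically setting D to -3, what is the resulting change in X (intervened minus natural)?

The intervention breaks the incoming arrows to D: D <- 3 if E >= 5 else -1 no longer applies, and D = -3.
C = 3E - 2  [with E=6]  = 16
X = D + 3C  [with D=-3, C=16]  = 45
Without intervention: C = 3E - 2  [with E=6]  = 16; D = 3 if E >= 5 else -1  [with E=6]  = 3; X = D + 3C  [with D=3, C=16]  = 51.
Change = 45 − 51 = -6.

-6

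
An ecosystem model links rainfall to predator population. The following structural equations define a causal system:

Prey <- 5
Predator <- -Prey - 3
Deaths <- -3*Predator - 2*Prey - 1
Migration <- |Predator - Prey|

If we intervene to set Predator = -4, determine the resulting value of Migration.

Under do(Predator=-4), the mechanism Predator <- -Prey - 3 is discarded; Predator is fixed at -4.
Migration = |Predator - Prey|  [with Predator=-4, Prey=5]  = 9

9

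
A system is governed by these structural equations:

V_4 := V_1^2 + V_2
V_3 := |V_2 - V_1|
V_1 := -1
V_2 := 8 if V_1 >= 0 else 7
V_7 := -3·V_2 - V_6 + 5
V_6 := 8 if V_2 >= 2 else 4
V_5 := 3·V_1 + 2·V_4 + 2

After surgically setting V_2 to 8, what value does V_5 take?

do(V_2=8) replaces the equation V_2 := 8 if V_1 >= 0 else 7 with the constant V_2 = 8.
V_4 = V_1^2 + V_2  [with V_1=-1, V_2=8]  = 9
V_5 = 3·V_1 + 2·V_4 + 2  [with V_1=-1, V_4=9]  = 17

17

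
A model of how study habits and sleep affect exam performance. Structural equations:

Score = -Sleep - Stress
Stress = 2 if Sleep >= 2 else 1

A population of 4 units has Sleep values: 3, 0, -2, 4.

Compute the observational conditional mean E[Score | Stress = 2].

-5.5

Observing Stress=2 restricts to units where Stress's equation naturally yields 2: Sleep ∈ {3, 4}. In that subpopulation Score = -5, -6, mean -5.5.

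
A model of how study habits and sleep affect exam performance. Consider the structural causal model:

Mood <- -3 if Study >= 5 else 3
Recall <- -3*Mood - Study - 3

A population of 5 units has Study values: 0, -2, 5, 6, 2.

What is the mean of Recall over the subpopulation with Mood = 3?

-12

Conditioning on Mood=3 selects the 3 unit(s) with Study ∈ {0, -2, 2}. Their Recall values: -12, -10, -14. Mean = -12.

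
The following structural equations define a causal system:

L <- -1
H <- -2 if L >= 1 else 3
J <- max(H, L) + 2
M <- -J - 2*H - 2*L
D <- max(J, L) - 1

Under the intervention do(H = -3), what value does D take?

do(H=-3) replaces the equation H <- -2 if L >= 1 else 3 with the constant H = -3.
J = max(H, L) + 2  [with H=-3, L=-1]  = 1
D = max(J, L) - 1  [with J=1, L=-1]  = 0

0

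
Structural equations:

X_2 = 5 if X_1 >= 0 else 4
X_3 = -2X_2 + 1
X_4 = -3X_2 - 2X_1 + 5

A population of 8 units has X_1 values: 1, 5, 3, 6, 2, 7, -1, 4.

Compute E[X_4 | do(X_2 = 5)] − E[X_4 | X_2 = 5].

1.25

Every unit gets X_2=5 under the intervention. X_4 values become -12, -20, -16, -22, -14, -24, -8, -18; E[X_4|do(X_2=5)] = -16.75.
E[X_4|X_2=5] averages over only the 7 units with X_2=5 (X_1 = 1, 5, 3, 6, 2, 7, 4): X_4 = -12, -20, -16, -22, -14, -24, -18, mean -18.
Difference = -16.75 − (-18) = 1.25.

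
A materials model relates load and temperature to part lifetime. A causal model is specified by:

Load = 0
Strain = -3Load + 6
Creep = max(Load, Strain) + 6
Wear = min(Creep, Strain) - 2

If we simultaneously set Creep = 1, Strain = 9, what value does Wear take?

The joint intervention fixes Creep = 1, Strain = 9, removing each variable's own equation.
Wear = min(Creep, Strain) - 2  [with Creep=1, Strain=9]  = -1

-1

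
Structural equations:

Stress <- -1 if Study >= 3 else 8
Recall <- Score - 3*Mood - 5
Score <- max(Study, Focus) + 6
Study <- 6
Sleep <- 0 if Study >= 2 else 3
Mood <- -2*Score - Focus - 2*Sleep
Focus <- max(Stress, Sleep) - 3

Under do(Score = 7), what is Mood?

The intervention breaks the incoming arrows to Score: Score <- max(Study, Focus) + 6 no longer applies, and Score = 7.
Sleep = 0 if Study >= 2 else 3  [with Study=6]  = 0
Stress = -1 if Study >= 3 else 8  [with Study=6]  = -1
Focus = max(Stress, Sleep) - 3  [with Stress=-1, Sleep=0]  = -3
Mood = -2*Score - Focus - 2*Sleep  [with Score=7, Focus=-3, Sleep=0]  = -11

-11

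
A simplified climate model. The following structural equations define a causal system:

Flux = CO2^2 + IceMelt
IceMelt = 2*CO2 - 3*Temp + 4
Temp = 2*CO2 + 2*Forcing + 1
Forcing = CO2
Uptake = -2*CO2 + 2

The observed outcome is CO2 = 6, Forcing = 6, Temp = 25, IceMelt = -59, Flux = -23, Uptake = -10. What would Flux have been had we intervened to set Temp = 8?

do(Temp=8) replaces the equation Temp = 2*CO2 + 2*Forcing + 1 with the constant Temp = 8.
IceMelt = 2*CO2 - 3*Temp + 4  [with CO2=6, Temp=8]  = -8
Flux = CO2^2 + IceMelt  [with CO2=6, IceMelt=-8]  = 28

28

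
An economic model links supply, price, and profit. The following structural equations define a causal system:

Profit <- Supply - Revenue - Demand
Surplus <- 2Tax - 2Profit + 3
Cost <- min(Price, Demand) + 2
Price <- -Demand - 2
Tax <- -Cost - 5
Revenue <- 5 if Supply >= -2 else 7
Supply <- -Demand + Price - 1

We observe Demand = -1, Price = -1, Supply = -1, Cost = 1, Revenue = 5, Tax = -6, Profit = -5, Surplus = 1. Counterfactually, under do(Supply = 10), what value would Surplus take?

The intervention breaks the incoming arrows to Supply: Supply <- -Demand + Price - 1 no longer applies, and Supply = 10.
Price = -Demand - 2  [with Demand=-1]  = -1
Cost = min(Price, Demand) + 2  [with Price=-1, Demand=-1]  = 1
Revenue = 5 if Supply >= -2 else 7  [with Supply=10]  = 5
Tax = -Cost - 5  [with Cost=1]  = -6
Profit = Supply - Revenue - Demand  [with Supply=10, Revenue=5, Demand=-1]  = 6
Surplus = 2Tax - 2Profit + 3  [with Tax=-6, Profit=6]  = -21

-21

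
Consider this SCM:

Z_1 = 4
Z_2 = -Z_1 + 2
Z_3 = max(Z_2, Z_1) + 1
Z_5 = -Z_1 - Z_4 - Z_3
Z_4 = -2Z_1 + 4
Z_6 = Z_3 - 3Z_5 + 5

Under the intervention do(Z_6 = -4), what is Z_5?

do(Z_6=-4) replaces the equation Z_6 = Z_3 - 3Z_5 + 5 with the constant Z_6 = -4.
Since Z_5 is not a descendant of the intervened variable, it is unaffected.
Z_2 = -Z_1 + 2  [with Z_1=4]  = -2
Z_3 = max(Z_2, Z_1) + 1  [with Z_2=-2, Z_1=4]  = 5
Z_4 = -2Z_1 + 4  [with Z_1=4]  = -4
Z_5 = -Z_1 - Z_4 - Z_3  [with Z_1=4, Z_4=-4, Z_3=5]  = -5

-5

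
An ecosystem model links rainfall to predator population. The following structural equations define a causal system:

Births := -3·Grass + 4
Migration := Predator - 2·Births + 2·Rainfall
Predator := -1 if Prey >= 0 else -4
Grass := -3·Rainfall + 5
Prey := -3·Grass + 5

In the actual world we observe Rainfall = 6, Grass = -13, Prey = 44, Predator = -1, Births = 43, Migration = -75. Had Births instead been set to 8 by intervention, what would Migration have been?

-5

The intervention breaks the incoming arrows to Births: Births := -3·Grass + 4 no longer applies, and Births = 8.
Grass = -3·Rainfall + 5  [with Rainfall=6]  = -13
Prey = -3·Grass + 5  [with Grass=-13]  = 44
Predator = -1 if Prey >= 0 else -4  [with Prey=44]  = -1
Migration = Predator - 2·Births + 2·Rainfall  [with Predator=-1, Births=8, Rainfall=6]  = -5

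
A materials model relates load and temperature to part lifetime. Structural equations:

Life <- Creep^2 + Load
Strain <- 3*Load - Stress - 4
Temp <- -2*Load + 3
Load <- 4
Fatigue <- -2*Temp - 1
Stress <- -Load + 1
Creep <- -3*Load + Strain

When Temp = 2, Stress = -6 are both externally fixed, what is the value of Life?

Under do(Temp = 2, Stress = -6), each intervened variable's structural equation is replaced by its fixed value.
Strain = 3*Load - Stress - 4  [with Load=4, Stress=-6]  = 14
Creep = -3*Load + Strain  [with Load=4, Strain=14]  = 2
Life = Creep^2 + Load  [with Creep=2, Load=4]  = 8

8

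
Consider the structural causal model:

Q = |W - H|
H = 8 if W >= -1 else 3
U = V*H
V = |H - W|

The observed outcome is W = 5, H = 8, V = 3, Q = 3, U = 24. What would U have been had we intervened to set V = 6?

do(V=6) replaces the equation V = |H - W| with the constant V = 6.
H = 8 if W >= -1 else 3  [with W=5]  = 8
U = V*H  [with V=6, H=8]  = 48

48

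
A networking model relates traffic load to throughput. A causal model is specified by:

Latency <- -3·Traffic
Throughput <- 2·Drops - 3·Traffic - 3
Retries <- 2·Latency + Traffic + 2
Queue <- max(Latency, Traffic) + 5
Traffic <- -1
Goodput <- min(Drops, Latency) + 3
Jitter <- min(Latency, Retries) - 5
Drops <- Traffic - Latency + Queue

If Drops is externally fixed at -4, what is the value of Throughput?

The intervention breaks the incoming arrows to Drops: Drops <- Traffic - Latency + Queue no longer applies, and Drops = -4.
Throughput = 2·Drops - 3·Traffic - 3  [with Drops=-4, Traffic=-1]  = -8

-8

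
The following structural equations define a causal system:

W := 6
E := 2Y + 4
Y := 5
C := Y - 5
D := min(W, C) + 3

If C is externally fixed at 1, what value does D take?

The intervention breaks the incoming arrows to C: C := Y - 5 no longer applies, and C = 1.
D = min(W, C) + 3  [with W=6, C=1]  = 4

4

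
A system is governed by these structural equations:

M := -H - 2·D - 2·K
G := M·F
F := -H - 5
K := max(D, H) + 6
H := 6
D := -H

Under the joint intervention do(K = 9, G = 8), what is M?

The joint intervention fixes K = 9, G = 8, removing each variable's own equation.
D = -H  [with H=6]  = -6
M = -H - 2·D - 2·K  [with H=6, D=-6, K=9]  = -12

-12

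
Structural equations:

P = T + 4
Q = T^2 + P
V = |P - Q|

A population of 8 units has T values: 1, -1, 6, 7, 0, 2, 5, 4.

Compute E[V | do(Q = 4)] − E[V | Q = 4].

2.75

Every unit gets Q=4 under the intervention. V values become 1, 1, 6, 7, 0, 2, 5, 4; E[V|do(Q=4)] = 3.25.
Conditioning on Q=4 selects the 2 unit(s) with T ∈ {-1, 0}. Their V values: 1, 0. Mean = 0.5.
Difference = 3.25 − 0.5 = 2.75.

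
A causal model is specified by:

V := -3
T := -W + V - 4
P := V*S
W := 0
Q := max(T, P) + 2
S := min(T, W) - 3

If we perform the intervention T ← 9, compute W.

0

Under do(T=9), the mechanism T := -W + V - 4 is discarded; T is fixed at 9.
W is not downstream of the intervention, so its value is determined by the original equations.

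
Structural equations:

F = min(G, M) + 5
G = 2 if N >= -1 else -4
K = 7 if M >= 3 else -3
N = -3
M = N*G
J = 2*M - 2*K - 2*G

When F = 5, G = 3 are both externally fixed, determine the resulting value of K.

Setting F = 5, G = 3 by intervention discards those variables' equations.
M = N*G  [with N=-3, G=3]  = -9
K = 7 if M >= 3 else -3  [with M=-9]  = -3

-3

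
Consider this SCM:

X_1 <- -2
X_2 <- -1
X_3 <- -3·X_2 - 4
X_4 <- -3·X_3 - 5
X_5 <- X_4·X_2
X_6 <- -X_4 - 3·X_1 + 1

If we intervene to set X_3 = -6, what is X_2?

-1

Under do(X_3=-6), the mechanism X_3 <- -3·X_2 - 4 is discarded; X_3 is fixed at -6.
Since X_2 is not a descendant of the intervened variable, it is unaffected.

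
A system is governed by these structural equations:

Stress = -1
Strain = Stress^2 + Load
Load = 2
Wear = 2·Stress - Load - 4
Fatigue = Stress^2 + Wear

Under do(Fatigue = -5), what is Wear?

-8

The intervention breaks the incoming arrows to Fatigue: Fatigue = Stress^2 + Wear no longer applies, and Fatigue = -5.
Since Wear is not a descendant of the intervened variable, it is unaffected.
Wear = 2·Stress - Load - 4  [with Stress=-1, Load=2]  = -8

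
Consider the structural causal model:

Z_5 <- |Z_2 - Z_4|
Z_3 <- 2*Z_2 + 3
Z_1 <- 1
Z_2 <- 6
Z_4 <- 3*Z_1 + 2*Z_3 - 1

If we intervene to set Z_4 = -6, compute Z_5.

Intervening sets Z_4 = -6 and removes its equation (Z_4 <- 3*Z_1 + 2*Z_3 - 1).
Z_5 = |Z_2 - Z_4|  [with Z_2=6, Z_4=-6]  = 12

12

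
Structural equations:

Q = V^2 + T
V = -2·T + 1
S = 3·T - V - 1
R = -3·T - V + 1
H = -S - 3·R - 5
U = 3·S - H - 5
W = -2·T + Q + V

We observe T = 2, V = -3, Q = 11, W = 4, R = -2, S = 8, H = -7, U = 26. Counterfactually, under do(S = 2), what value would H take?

-1

Intervening sets S = 2 and removes its equation (S = 3·T - V - 1).
V = -2·T + 1  [with T=2]  = -3
R = -3·T - V + 1  [with T=2, V=-3]  = -2
H = -S - 3·R - 5  [with S=2, R=-2]  = -1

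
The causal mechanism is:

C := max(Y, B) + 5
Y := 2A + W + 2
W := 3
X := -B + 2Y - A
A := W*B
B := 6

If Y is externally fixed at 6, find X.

-12

Under do(Y=6), the mechanism Y := 2A + W + 2 is discarded; Y is fixed at 6.
A = W*B  [with W=3, B=6]  = 18
X = -B + 2Y - A  [with B=6, Y=6, A=18]  = -12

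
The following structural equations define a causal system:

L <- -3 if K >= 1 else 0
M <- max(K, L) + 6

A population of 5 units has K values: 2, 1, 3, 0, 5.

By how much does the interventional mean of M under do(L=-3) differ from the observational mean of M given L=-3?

-0.55

Every unit gets L=-3 under the intervention. M values become 8, 7, 9, 6, 11; E[M|do(L=-3)] = 8.2.
Observing L=-3 restricts to units where L's equation naturally yields -3: K ∈ {2, 1, 3, 5}. In that subpopulation M = 8, 7, 9, 11, mean 8.75.
Difference = 8.2 − 8.75 = -0.55.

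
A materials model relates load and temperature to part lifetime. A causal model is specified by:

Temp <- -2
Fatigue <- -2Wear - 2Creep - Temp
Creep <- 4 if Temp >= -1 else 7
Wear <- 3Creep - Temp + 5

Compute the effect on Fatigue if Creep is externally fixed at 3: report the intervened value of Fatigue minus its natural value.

Under do(Creep=3), the mechanism Creep <- 4 if Temp >= -1 else 7 is discarded; Creep is fixed at 3.
Wear = 3Creep - Temp + 5  [with Creep=3, Temp=-2]  = 16
Fatigue = -2Wear - 2Creep - Temp  [with Wear=16, Creep=3, Temp=-2]  = -36
Without intervention: Creep = 4 if Temp >= -1 else 7  [with Temp=-2]  = 7; Wear = 3Creep - Temp + 5  [with Creep=7, Temp=-2]  = 28; Fatigue = -2Wear - 2Creep - Temp  [with Wear=28, Creep=7, Temp=-2]  = -68.
Change = -36 − (-68) = 32.

32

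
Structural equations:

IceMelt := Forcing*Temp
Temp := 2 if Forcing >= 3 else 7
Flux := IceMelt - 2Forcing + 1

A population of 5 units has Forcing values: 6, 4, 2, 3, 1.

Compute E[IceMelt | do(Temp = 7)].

22.4

Every unit gets Temp=7 under the intervention. IceMelt values become 42, 28, 14, 21, 7; E[IceMelt|do(Temp=7)] = 22.4.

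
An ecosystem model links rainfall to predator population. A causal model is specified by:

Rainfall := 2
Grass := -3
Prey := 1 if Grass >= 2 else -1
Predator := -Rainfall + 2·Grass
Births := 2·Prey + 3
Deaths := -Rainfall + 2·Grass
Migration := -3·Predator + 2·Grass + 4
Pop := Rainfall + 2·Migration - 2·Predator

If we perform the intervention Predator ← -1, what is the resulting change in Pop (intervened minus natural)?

do(Predator=-1) replaces the equation Predator := -Rainfall + 2·Grass with the constant Predator = -1.
Migration = -3·Predator + 2·Grass + 4  [with Predator=-1, Grass=-3]  = 1
Pop = Rainfall + 2·Migration - 2·Predator  [with Rainfall=2, Migration=1, Predator=-1]  = 6
Without intervention: Predator = -Rainfall + 2·Grass  [with Rainfall=2, Grass=-3]  = -8; Migration = -3·Predator + 2·Grass + 4  [with Predator=-8, Grass=-3]  = 22; Pop = Rainfall + 2·Migration - 2·Predator  [with Rainfall=2, Migration=22, Predator=-8]  = 62.
Change = 6 − 62 = -56.

-56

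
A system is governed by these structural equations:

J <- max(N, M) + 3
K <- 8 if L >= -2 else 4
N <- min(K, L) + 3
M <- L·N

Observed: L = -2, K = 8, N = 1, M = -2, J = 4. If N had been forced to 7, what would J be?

do(N=7) replaces the equation N <- min(K, L) + 3 with the constant N = 7.
M = L·N  [with L=-2, N=7]  = -14
J = max(N, M) + 3  [with N=7, M=-14]  = 10

10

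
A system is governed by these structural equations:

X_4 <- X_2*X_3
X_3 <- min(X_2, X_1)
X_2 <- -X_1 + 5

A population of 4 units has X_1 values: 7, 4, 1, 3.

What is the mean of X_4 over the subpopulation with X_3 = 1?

Conditioning on X_3=1 selects the 2 unit(s) with X_1 ∈ {4, 1}. Their X_4 values: 1, 4. Mean = 2.5.

2.5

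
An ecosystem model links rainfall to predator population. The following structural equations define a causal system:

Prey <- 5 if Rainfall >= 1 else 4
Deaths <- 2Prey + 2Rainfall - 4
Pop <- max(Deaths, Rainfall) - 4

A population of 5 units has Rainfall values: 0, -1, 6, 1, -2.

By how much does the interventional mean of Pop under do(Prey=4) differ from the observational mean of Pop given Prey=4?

3.6

Under do(Prey=4), Prey's equation is replaced by Prey=4 for every unit. Per-unit Pop: 0, -2, 12, 2, -4. Mean = 1.6.
Observing Prey=4 restricts to units where Prey's equation naturally yields 4: Rainfall ∈ {0, -1, -2}. In that subpopulation Pop = 0, -2, -4, mean -2.
Difference = 1.6 − (-2) = 3.6.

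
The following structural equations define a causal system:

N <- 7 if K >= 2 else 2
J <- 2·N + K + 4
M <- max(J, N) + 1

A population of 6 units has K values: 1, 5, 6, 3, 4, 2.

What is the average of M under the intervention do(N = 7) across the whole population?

Every unit gets N=7 under the intervention. M values become 20, 24, 25, 22, 23, 21; E[M|do(N=7)] = 22.5.

22.5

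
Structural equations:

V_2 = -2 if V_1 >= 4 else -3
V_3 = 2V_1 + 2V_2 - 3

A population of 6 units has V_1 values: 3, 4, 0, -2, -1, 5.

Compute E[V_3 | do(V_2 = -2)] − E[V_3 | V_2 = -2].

The intervention sets V_2=-2 in all 6 units regardless of V_1. Recomputing V_3 per unit gives -1, 1, -7, -11, -9, 3; average -4.
Conditioning on V_2=-2 selects the 2 unit(s) with V_1 ∈ {4, 5}. Their V_3 values: 1, 3. Mean = 2.
Difference = -4 − 2 = -6.

-6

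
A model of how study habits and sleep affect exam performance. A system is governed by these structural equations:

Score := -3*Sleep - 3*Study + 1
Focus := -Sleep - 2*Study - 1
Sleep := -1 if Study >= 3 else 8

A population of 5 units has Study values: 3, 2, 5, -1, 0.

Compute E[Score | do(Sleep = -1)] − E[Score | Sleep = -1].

The intervention sets Sleep=-1 in all 5 units regardless of Study. Recomputing Score per unit gives -5, -2, -11, 7, 4; average -1.4.
E[Score|Sleep=-1] averages over only the 2 units with Sleep=-1 (Study = 3, 5): Score = -5, -11, mean -8.
Difference = -1.4 − (-8) = 6.6.

6.6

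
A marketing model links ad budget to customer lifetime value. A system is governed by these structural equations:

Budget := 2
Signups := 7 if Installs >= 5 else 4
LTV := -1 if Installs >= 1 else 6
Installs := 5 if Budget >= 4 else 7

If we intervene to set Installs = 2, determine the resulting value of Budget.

Under do(Installs=2), the mechanism Installs := 5 if Budget >= 4 else 7 is discarded; Installs is fixed at 2.
Budget is not downstream of the intervention, so its value is determined by the original equations.

2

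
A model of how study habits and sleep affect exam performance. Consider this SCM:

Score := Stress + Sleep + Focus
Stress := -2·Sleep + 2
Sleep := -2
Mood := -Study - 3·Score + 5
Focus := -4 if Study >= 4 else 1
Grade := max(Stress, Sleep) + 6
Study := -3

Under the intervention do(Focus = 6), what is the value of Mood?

Under do(Focus=6), the mechanism Focus := -4 if Study >= 4 else 1 is discarded; Focus is fixed at 6.
Stress = -2·Sleep + 2  [with Sleep=-2]  = 6
Score = Stress + Sleep + Focus  [with Stress=6, Sleep=-2, Focus=6]  = 10
Mood = -Study - 3·Score + 5  [with Study=-3, Score=10]  = -22

-22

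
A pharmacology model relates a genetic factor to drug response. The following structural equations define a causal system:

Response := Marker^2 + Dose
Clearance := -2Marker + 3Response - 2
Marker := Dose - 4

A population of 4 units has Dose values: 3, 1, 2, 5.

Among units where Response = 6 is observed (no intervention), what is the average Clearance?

17

E[Clearance|Response=6] averages over only the 2 units with Response=6 (Dose = 2, 5): Clearance = 20, 14, mean 17.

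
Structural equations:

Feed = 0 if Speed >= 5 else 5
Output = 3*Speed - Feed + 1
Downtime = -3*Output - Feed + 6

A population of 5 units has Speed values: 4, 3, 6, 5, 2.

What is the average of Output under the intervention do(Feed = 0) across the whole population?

Every unit gets Feed=0 under the intervention. Output values become 13, 10, 19, 16, 7; E[Output|do(Feed=0)] = 13.

13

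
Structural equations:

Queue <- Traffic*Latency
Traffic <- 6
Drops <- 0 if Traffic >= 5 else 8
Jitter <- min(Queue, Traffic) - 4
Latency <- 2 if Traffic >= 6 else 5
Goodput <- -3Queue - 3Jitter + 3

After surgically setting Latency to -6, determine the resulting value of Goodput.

Under do(Latency=-6), the mechanism Latency <- 2 if Traffic >= 6 else 5 is discarded; Latency is fixed at -6.
Queue = Traffic*Latency  [with Traffic=6, Latency=-6]  = -36
Jitter = min(Queue, Traffic) - 4  [with Queue=-36, Traffic=6]  = -40
Goodput = -3Queue - 3Jitter + 3  [with Queue=-36, Jitter=-40]  = 231

231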